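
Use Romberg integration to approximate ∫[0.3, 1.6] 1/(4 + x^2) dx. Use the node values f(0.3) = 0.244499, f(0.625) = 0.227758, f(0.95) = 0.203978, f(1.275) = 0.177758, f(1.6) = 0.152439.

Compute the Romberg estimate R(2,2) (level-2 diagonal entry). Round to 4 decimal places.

R(0,0) (trapezoid, 1 panel, h=1.3000): 0.258010
R(1,0) (trapezoid, 2 panels, h=0.6500): 0.261591
R(2,0) (trapezoid, 4 panels, h=0.3250): 0.262588
R(1,1) = 0.261591 + (0.261591 − 0.258010)/3 = 0.262785
R(2,1) = 0.262588 + (0.262588 − 0.261591)/3 = 0.262920
R(2,2) = 0.262920 + (0.262920 − 0.262785)/15 = 0.262929

0.2629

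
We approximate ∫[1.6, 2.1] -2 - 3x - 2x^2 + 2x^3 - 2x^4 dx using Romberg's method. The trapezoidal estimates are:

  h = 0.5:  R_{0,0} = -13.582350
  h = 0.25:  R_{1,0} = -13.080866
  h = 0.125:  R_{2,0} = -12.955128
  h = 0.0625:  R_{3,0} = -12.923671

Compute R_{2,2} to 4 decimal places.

-12.9132

Richardson extrapolation on the trapezoidal column (denominator 4−1=3):
R_{1,1} = (4·(-13.080866) − (-13.582350)) / 3 = -12.913705
R_{2,1} = -12.955128 + (-12.955128 − (-13.080866))/3 = -12.913215
R_{2,2} = -12.913215 + (-12.913215 − (-12.913705))/15 = -12.913182
(Column j=1 coincides with Simpson's rule on the same nodes.)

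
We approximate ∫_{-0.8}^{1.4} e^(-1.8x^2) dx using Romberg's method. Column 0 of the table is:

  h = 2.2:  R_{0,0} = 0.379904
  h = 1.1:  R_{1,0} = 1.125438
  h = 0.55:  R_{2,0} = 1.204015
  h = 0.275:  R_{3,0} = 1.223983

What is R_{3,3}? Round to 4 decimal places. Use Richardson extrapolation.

1.2308

Richardson extrapolation on the trapezoidal column (denominator 4−1=3):
R_{1,1} = (4·1.125438 − 0.379904) / 3 = 1.373949
R_{2,1} = 1.204015 + (1.204015 − 1.125438)/3 = 1.230207
R_{3,1} = 1.223983 + (1.223983 − 1.204015)/3 = 1.230639
R_{2,2} = 1.230207 + (1.230207 − 1.373949)/15 = 1.220624
R_{3,2} = (16·1.230639 − 1.230207) / 15 = 1.230668
R_{3,3} = 1.230668 + (1.230668 − 1.220624)/63 = 1.230827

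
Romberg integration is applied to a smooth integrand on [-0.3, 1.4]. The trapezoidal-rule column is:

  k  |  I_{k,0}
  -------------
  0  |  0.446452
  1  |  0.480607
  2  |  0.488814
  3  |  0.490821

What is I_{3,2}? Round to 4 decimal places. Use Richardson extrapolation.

0.4915

Richardson extrapolation on the trapezoidal column (denominator 4−1=3):
I_{2,1} = 0.488814 + (0.488814 − 0.480607)/3 = 0.491550
I_{3,1} = 0.490821 + (0.490821 − 0.488814)/3 = 0.491490
I_{3,2} = (16·0.491490 − 0.491550) / 15 = 0.491486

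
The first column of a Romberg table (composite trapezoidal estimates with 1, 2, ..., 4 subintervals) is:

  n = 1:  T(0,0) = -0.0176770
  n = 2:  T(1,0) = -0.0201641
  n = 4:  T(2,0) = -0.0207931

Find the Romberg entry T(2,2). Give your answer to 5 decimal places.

-0.02100

T(1,1) = (4·(-0.0201641) − (-0.0176770)) / 3 = -0.0209931
T(2,1) = (4·(-0.0207931) − (-0.0201641)) / 3 = -0.0210028
T(2,2) = -0.0210028 + (-0.0210028 − (-0.0209931))/15 = -0.0210034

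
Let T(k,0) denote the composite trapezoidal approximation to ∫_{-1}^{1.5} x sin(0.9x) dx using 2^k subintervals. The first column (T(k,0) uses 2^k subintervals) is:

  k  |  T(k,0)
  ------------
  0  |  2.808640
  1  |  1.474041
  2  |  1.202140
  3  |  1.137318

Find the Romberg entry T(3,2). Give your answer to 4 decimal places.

T(2,1) = 1.202140 + (1.202140 − 1.474041)/3 = 1.111506
T(3,1) = 1.137318 + (1.137318 − 1.202140)/3 = 1.115711
T(3,2) = 1.115711 + (1.115711 − 1.111506)/15 = 1.115991

1.1160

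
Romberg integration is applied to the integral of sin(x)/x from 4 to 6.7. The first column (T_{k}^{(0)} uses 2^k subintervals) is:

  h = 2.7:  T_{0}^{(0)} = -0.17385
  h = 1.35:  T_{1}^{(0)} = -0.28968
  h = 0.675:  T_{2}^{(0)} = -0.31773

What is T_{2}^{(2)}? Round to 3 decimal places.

Richardson extrapolation on the trapezoidal column (denominator 4−1=3):
T_{1}^{(1)} = -0.28968 + (-0.28968 − (-0.17385))/3 = -0.32829
T_{2}^{(1)} = -0.31773 + (-0.31773 − (-0.28968))/3 = -0.32708
T_{2}^{(2)} = -0.32708 + (-0.32708 − (-0.32829))/15 = -0.32700
(Column j=1 coincides with Simpson's rule on the same nodes.)

-0.327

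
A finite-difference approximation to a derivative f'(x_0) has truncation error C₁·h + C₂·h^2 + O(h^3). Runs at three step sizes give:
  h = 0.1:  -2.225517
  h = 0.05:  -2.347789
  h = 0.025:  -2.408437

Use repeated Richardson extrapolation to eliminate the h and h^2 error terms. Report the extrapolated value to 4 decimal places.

-2.4688

First eliminate the h term (factor 2^1 = 2):
  B₁ = (2·(-2.347789) − (-2.225517))/1 = -2.470061
  B₂ = (2·(-2.408437) − (-2.347789))/1 = -2.469085
Then eliminate the h^2 term (factor 2^2 = 4):
  (4·(-2.469085) − (-2.470061))/3 = -2.468760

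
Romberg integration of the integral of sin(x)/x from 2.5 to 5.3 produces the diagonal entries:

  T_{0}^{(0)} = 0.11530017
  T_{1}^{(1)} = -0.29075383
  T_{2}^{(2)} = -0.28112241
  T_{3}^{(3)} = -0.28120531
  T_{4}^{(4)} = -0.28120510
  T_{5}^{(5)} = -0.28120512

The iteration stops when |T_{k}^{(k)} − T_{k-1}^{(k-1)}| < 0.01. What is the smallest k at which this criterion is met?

k = 2

|T_{1}^{(1)} − T_{0}^{(0)}| = 0.40605400 ≥ 0.01
|T_{2}^{(2)} − T_{1}^{(1)}| = 0.00963142 < 0.01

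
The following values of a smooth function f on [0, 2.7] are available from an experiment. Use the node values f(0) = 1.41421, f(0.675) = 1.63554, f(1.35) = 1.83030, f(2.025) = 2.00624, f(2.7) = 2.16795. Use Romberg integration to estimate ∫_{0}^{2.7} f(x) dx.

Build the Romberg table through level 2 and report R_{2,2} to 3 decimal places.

R_{0,0} (trapezoid, 1 panel, h=2.7000): 4.83592
R_{1,0} (trapezoid, 2 panels, h=1.3500): 4.88886
R_{2,0} (trapezoid, 4 panels, h=0.6750): 4.90263
R_{1,1} = 4.88886 + (4.88886 − 4.83592)/3 = 4.90651
R_{2,1} = 4.90263 + (4.90263 − 4.88886)/3 = 4.90722
R_{2,2} = 4.90722 + (4.90722 − 4.90651)/15 = 4.90727

4.907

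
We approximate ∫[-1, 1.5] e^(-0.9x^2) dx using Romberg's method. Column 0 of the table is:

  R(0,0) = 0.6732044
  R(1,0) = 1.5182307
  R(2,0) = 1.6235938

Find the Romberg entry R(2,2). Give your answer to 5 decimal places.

Richardson extrapolation on the trapezoidal column (denominator 4−1=3):
R(1,1) = 1.5182307 + (1.5182307 − 0.6732044)/3 = 1.7999061
R(2,1) = 1.6235938 + (1.6235938 − 1.5182307)/3 = 1.6587148
R(2,2) = (16·1.6587148 − 1.7999061) / 15 = 1.6493020
(Column j=1 coincides with Simpson's rule on the same nodes.)

1.64930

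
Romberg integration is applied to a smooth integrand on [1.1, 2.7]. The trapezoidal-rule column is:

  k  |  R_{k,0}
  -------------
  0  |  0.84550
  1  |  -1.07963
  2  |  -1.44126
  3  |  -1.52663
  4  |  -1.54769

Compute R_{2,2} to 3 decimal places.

Richardson extrapolation on the trapezoidal column (denominator 4−1=3):
R_{1,1} = -1.07963 + (-1.07963 − 0.84550)/3 = -1.72134
R_{2,1} = (4·(-1.44126) − (-1.07963)) / 3 = -1.56180
R_{2,2} = (16·(-1.56180) − (-1.72134)) / 15 = -1.55116
(Column j=1 coincides with Simpson's rule on the same nodes.)

-1.551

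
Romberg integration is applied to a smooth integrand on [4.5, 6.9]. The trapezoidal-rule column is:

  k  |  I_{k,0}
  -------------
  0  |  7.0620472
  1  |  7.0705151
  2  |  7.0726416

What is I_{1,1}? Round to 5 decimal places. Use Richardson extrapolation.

7.07334

I_{1,1} = 7.0705151 + (7.0705151 − 7.0620472)/3 = 7.0733377
(Column j=1 coincides with Simpson's rule on the same nodes.)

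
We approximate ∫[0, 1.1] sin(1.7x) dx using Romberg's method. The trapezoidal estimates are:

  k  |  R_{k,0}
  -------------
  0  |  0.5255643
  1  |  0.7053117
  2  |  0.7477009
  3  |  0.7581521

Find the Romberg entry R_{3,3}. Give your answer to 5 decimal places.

R_{1,1} = (4·0.7053117 − 0.5255643) / 3 = 0.7652275
R_{2,1} = 0.7477009 + (0.7477009 − 0.7053117)/3 = 0.7618306
R_{3,1} = 0.7581521 + (0.7581521 − 0.7477009)/3 = 0.7616358
R_{2,2} = 0.7618306 + (0.7618306 − 0.7652275)/15 = 0.7616041
R_{3,2} = (16·0.7616358 − 0.7618306) / 15 = 0.7616228
R_{3,3} = 0.7616228 + (0.7616228 − 0.7616041)/63 = 0.7616231

0.76162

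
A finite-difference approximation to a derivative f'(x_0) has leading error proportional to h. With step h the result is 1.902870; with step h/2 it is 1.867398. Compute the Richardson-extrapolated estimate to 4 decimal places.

1.8319

Extrapolated value = (2·A(h/2) − A(h)) / (2 − 1)
= (2·1.867398 − 1.902870) / 1
= 1.831926 / 1 = 1.831926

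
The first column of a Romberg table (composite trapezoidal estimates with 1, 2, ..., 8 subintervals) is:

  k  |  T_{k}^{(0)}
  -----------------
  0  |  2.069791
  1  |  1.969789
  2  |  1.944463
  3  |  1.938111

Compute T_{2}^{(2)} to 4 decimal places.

T_{1}^{(1)} = (4·1.969789 − 2.069791) / 3 = 1.936455
T_{2}^{(1)} = 1.944463 + (1.944463 − 1.969789)/3 = 1.936021
T_{2}^{(2)} = (16·1.936021 − 1.936455) / 15 = 1.935992

1.9360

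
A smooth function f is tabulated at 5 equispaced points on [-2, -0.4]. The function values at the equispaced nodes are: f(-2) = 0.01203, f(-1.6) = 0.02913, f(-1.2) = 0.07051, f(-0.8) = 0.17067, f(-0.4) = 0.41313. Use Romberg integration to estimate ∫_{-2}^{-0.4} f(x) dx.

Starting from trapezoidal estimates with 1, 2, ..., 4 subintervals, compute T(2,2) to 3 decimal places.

0.182

T(0,0) (trapezoid, 1 panel, h=1.6000): 0.34013
T(1,0) (trapezoid, 2 panels, h=0.8000): 0.22647
T(2,0) (trapezoid, 4 panels, h=0.4000): 0.19316
T(1,1) = 0.22647 + (0.22647 − 0.34013)/3 = 0.18858
T(2,1) = 0.19316 + (0.19316 − 0.22647)/3 = 0.18206
T(2,2) = 0.18206 + (0.18206 − 0.18858)/15 = 0.18163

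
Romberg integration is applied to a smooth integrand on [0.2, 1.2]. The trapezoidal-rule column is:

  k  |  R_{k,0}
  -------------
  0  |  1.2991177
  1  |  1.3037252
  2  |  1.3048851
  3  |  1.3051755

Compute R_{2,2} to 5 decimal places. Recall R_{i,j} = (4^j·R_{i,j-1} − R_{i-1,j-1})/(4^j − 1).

Richardson extrapolation on the trapezoidal column (denominator 4−1=3):
R_{1,1} = 1.3037252 + (1.3037252 − 1.2991177)/3 = 1.3052610
R_{2,1} = 1.3048851 + (1.3048851 − 1.3037252)/3 = 1.3052717
R_{2,2} = 1.3052717 + (1.3052717 − 1.3052610)/15 = 1.3052724

1.30527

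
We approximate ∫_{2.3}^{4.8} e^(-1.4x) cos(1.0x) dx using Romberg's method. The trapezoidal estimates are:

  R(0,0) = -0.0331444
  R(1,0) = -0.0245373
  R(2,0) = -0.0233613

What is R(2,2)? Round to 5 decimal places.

-0.02306

R(1,1) = (4·(-0.0245373) − (-0.0331444)) / 3 = -0.0216683
R(2,1) = (4·(-0.0233613) − (-0.0245373)) / 3 = -0.0229693
R(2,2) = -0.0229693 + (-0.0229693 − (-0.0216683))/15 = -0.0230560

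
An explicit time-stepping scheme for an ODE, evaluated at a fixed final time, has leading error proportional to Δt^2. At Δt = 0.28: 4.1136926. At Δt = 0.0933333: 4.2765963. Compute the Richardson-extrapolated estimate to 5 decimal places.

Extrapolated value = (9·A(Δt/3) − A(Δt)) / (9 − 1)
= (9·4.2765963 − 4.1136926) / 8
= 34.3756741 / 8 = 4.2969593

4.29696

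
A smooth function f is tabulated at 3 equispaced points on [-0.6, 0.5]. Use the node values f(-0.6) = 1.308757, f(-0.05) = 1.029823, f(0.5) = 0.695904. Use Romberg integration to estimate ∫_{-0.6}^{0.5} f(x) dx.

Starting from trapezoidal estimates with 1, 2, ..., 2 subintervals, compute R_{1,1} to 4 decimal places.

R_{0,0} (trapezoid, 1 panel, h=1.1000): 1.102564
R_{1,0} (trapezoid, 2 panels, h=0.5500): 1.117684
R_{1,1} = 1.117684 + (1.117684 − 1.102564)/3 = 1.122724

1.1227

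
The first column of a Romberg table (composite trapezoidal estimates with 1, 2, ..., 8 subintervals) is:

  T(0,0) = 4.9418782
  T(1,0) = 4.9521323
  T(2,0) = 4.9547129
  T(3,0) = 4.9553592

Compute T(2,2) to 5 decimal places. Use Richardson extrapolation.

4.95557

Richardson extrapolation on the trapezoidal column (denominator 4−1=3):
T(1,1) = (4·4.9521323 − 4.9418782) / 3 = 4.9555503
T(2,1) = (4·4.9547129 − 4.9521323) / 3 = 4.9555731
T(2,2) = (16·4.9555731 − 4.9555503) / 15 = 4.9555746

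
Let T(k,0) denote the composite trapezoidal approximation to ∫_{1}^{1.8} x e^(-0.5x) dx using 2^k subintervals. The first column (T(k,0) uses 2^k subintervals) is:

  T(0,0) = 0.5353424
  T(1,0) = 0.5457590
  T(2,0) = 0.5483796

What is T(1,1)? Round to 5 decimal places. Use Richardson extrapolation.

0.54923

T(1,1) = 0.5457590 + (0.5457590 − 0.5353424)/3 = 0.5492312
(Column j=1 coincides with Simpson's rule on the same nodes.)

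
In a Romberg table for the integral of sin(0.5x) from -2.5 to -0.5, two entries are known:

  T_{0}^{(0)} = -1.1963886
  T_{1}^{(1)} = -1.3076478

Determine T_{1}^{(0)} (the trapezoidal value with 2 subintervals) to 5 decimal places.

From T_{1}^{(1)} = (4·T_{1}^{(0)} − T_{0}^{(0)})/3, solve for T_{1}^{(0)}:
4·T_{1}^{(0)} = 3·(-1.3076478) + (-1.1963886) = -5.1193320
T_{1}^{(0)} = -1.2798330

-1.27983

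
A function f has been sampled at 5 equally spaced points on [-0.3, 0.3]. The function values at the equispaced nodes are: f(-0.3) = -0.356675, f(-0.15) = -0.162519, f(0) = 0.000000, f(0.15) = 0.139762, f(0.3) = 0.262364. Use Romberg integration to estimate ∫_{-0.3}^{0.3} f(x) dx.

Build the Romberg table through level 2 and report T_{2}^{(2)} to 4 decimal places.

T_{0}^{(0)} (trapezoid, 1 panel, h=0.6000): -0.028293
T_{1}^{(0)} (trapezoid, 2 panels, h=0.3000): -0.014147
T_{2}^{(0)} (trapezoid, 4 panels, h=0.1500): -0.010487
T_{1}^{(1)} = -0.014147 + (-0.014147 − (-0.028293))/3 = -0.009432
T_{2}^{(1)} = -0.010487 + (-0.010487 − (-0.014147))/3 = -0.009267
T_{2}^{(2)} = -0.009267 + (-0.009267 − (-0.009432))/15 = -0.009256

-0.0093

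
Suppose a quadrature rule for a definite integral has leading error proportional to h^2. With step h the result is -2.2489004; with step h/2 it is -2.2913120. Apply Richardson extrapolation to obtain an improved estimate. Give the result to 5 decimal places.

-2.30545

Extrapolated value = (4·A(h/2) − A(h)) / (4 − 1)
= (4·(-2.2913120) − (-2.2489004)) / 3
= -6.9163476 / 3 = -2.3054492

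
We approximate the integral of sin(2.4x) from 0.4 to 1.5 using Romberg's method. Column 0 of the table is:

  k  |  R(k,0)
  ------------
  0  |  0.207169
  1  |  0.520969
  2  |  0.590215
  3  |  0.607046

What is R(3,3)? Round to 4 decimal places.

Richardson extrapolation on the trapezoidal column (denominator 4−1=3):
R(1,1) = 0.520969 + (0.520969 − 0.207169)/3 = 0.625569
R(2,1) = (4·0.590215 − 0.520969) / 3 = 0.613297
R(3,1) = 0.607046 + (0.607046 − 0.590215)/3 = 0.612656
R(2,2) = 0.613297 + (0.613297 − 0.625569)/15 = 0.612479
R(3,2) = 0.612656 + (0.612656 − 0.613297)/15 = 0.612613
R(3,3) = 0.612613 + (0.612613 − 0.612479)/63 = 0.612615
(Column j=1 coincides with Simpson's rule on the same nodes.)

0.6126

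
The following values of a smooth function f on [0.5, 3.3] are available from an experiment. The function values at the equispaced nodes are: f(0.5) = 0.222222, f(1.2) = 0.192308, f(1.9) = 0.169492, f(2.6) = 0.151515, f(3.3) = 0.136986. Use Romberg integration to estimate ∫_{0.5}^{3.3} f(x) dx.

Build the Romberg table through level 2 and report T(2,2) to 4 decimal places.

T(0,0) (trapezoid, 1 panel, h=2.8000): 0.502891
T(1,0) (trapezoid, 2 panels, h=1.4000): 0.488734
T(2,0) (trapezoid, 4 panels, h=0.7000): 0.485043
T(1,1) = 0.488734 + (0.488734 − 0.502891)/3 = 0.484015
T(2,1) = 0.485043 + (0.485043 − 0.488734)/3 = 0.483813
T(2,2) = 0.483813 + (0.483813 − 0.484015)/15 = 0.483800

0.4838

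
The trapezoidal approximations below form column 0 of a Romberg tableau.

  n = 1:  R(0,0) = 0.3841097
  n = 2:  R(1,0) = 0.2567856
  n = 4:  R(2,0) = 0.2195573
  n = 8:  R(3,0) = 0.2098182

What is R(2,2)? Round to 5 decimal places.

Richardson extrapolation on the trapezoidal column (denominator 4−1=3):
R(1,1) = (4·0.2567856 − 0.3841097) / 3 = 0.2143442
R(2,1) = 0.2195573 + (0.2195573 − 0.2567856)/3 = 0.2071479
R(2,2) = 0.2071479 + (0.2071479 − 0.2143442)/15 = 0.2066681
(Column j=1 coincides with Simpson's rule on the same nodes.)

0.20667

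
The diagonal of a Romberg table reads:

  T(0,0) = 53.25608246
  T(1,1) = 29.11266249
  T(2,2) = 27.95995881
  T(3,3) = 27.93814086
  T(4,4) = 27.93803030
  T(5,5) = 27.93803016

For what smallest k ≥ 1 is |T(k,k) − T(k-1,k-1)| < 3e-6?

|T(1,1) − T(0,0)| = 24.14341997 ≥ 3e-6
|T(2,2) − T(1,1)| = 1.15270368 ≥ 3e-6
|T(3,3) − T(2,2)| = 0.02181795 ≥ 3e-6
|T(4,4) − T(3,3)| = 0.00011056 ≥ 3e-6
|T(5,5) − T(4,4)| = 0.00000014 < 3e-6

k = 5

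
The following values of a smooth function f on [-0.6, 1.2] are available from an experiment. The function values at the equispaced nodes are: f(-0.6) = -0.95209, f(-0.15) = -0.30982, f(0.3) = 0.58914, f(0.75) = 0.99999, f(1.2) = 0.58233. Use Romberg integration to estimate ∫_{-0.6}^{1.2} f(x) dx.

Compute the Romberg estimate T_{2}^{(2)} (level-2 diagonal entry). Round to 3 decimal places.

0.531

T_{0}^{(0)} (trapezoid, 1 panel, h=1.8000): -0.33278
T_{1}^{(0)} (trapezoid, 2 panels, h=0.9000): 0.36383
T_{2}^{(0)} (trapezoid, 4 panels, h=0.4500): 0.49249
T_{1}^{(1)} = 0.36383 + (0.36383 − (-0.33278))/3 = 0.59603
T_{2}^{(1)} = 0.49249 + (0.49249 − 0.36383)/3 = 0.53538
T_{2}^{(2)} = 0.53538 + (0.53538 − 0.59603)/15 = 0.53134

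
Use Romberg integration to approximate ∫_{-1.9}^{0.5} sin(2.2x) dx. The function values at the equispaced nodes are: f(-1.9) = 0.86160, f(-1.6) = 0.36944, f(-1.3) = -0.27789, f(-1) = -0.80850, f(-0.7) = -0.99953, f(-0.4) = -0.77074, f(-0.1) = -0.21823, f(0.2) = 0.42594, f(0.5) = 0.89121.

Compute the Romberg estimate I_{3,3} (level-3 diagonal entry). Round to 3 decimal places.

I_{0,0} (trapezoid, 1 panel, h=2.4000): 2.10337
I_{1,0} (trapezoid, 2 panels, h=1.2000): -0.14775
I_{2,0} (trapezoid, 4 panels, h=0.6000): -0.37155
I_{3,0} (trapezoid, 8 panels, h=0.3000): -0.42093
I_{1,1} = -0.14775 + (-0.14775 − 2.10337)/3 = -0.89812
I_{2,1} = -0.37155 + (-0.37155 − (-0.14775))/3 = -0.44615
I_{3,1} = -0.42093 + (-0.42093 − (-0.37155))/3 = -0.43739
I_{2,2} = -0.44615 + (-0.44615 − (-0.89812))/15 = -0.41602
I_{3,2} = -0.43739 + (-0.43739 − (-0.44615))/15 = -0.43681
I_{3,3} = -0.43681 + (-0.43681 − (-0.41602))/63 = -0.43714

-0.437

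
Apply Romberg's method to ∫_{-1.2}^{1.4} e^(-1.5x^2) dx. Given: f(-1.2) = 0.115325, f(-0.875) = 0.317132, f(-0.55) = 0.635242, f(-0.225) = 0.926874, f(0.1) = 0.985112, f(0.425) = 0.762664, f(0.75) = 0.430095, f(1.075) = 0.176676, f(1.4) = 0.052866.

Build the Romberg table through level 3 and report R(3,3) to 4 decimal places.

R(0,0) (trapezoid, 1 panel, h=2.6000): 0.218648
R(1,0) (trapezoid, 2 panels, h=1.3000): 1.389970
R(2,0) (trapezoid, 4 panels, h=0.6500): 1.387454
R(3,0) (trapezoid, 8 panels, h=0.3250): 1.403314
R(1,1) = 1.389970 + (1.389970 − 0.218648)/3 = 1.780411
R(2,1) = 1.387454 + (1.387454 − 1.389970)/3 = 1.386615
R(3,1) = 1.403314 + (1.403314 − 1.387454)/3 = 1.408601
R(2,2) = 1.386615 + (1.386615 − 1.780411)/15 = 1.360362
R(3,2) = 1.408601 + (1.408601 − 1.386615)/15 = 1.410067
R(3,3) = 1.410067 + (1.410067 − 1.360362)/63 = 1.410856

1.4109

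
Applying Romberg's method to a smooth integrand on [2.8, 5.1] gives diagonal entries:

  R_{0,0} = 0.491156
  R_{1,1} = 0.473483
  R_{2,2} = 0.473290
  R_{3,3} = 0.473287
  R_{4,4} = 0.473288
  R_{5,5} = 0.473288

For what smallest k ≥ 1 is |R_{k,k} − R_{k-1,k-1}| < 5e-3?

|R_{1,1} − R_{0,0}| = 0.017673 ≥ 5e-3
|R_{2,2} − R_{1,1}| = 0.000193 < 5e-3

k = 2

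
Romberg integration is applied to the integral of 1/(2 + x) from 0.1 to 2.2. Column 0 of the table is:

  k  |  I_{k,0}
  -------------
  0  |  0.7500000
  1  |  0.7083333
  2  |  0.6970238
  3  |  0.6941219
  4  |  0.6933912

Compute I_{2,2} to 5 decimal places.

0.69317

I_{1,1} = 0.7083333 + (0.7083333 − 0.7500000)/3 = 0.6944444
I_{2,1} = (4·0.6970238 − 0.7083333) / 3 = 0.6932540
I_{2,2} = (16·0.6932540 − 0.6944444) / 15 = 0.6931746
(Column j=1 coincides with Simpson's rule on the same nodes.)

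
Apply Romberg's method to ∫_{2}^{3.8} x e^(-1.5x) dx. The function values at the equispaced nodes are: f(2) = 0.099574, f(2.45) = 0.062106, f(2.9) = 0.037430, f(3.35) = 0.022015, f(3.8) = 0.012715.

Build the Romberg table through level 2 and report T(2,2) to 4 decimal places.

T(0,0) (trapezoid, 1 panel, h=1.8000): 0.101060
T(1,0) (trapezoid, 2 panels, h=0.9000): 0.084217
T(2,0) (trapezoid, 4 panels, h=0.4500): 0.079963
T(1,1) = 0.084217 + (0.084217 − 0.101060)/3 = 0.078603
T(2,1) = 0.079963 + (0.079963 − 0.084217)/3 = 0.078545
T(2,2) = 0.078545 + (0.078545 − 0.078603)/15 = 0.078541

0.0785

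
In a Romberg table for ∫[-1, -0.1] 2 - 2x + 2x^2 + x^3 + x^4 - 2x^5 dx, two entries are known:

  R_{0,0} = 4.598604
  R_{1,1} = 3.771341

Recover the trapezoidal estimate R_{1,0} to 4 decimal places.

From R_{1,1} = (4·R_{1,0} − R_{0,0})/3, solve for R_{1,0}:
4·R_{1,0} = 3·3.771341 + 4.598604 = 15.912627
R_{1,0} = 3.978157

3.9782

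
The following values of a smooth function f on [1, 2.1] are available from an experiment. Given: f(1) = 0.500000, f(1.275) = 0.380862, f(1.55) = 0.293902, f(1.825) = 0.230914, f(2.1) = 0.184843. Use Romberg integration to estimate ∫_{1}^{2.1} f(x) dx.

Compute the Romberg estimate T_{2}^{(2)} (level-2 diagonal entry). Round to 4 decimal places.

0.3410

T_{0}^{(0)} (trapezoid, 1 panel, h=1.1000): 0.376664
T_{1}^{(0)} (trapezoid, 2 panels, h=0.5500): 0.349978
T_{2}^{(0)} (trapezoid, 4 panels, h=0.2750): 0.343227
T_{1}^{(1)} = 0.349978 + (0.349978 − 0.376664)/3 = 0.341083
T_{2}^{(1)} = 0.343227 + (0.343227 − 0.349978)/3 = 0.340977
T_{2}^{(2)} = 0.340977 + (0.340977 − 0.341083)/15 = 0.340970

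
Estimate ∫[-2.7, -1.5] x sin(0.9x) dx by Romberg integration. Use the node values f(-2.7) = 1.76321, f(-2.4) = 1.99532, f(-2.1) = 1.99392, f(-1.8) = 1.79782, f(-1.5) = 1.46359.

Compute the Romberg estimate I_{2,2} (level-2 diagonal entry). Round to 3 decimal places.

I_{0,0} (trapezoid, 1 panel, h=1.2000): 1.93608
I_{1,0} (trapezoid, 2 panels, h=0.6000): 2.16439
I_{2,0} (trapezoid, 4 panels, h=0.3000): 2.22014
I_{1,1} = 2.16439 + (2.16439 − 1.93608)/3 = 2.24049
I_{2,1} = 2.22014 + (2.22014 − 2.16439)/3 = 2.23872
I_{2,2} = 2.23872 + (2.23872 − 2.24049)/15 = 2.23860

2.239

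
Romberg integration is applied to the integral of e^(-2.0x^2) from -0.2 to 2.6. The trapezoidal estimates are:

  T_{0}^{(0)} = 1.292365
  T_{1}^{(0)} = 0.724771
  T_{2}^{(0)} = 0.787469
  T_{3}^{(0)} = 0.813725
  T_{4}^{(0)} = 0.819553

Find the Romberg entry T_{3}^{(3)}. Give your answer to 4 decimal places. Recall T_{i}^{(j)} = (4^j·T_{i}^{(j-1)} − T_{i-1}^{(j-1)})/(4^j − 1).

T_{1}^{(1)} = (4·0.724771 − 1.292365) / 3 = 0.535573
T_{2}^{(1)} = (4·0.787469 − 0.724771) / 3 = 0.808368
T_{3}^{(1)} = (4·0.813725 − 0.787469) / 3 = 0.822477
T_{2}^{(2)} = 0.808368 + (0.808368 − 0.535573)/15 = 0.826554
T_{3}^{(2)} = 0.822477 + (0.822477 − 0.808368)/15 = 0.823418
T_{3}^{(3)} = 0.823418 + (0.823418 − 0.826554)/63 = 0.823368
(Column j=1 coincides with Simpson's rule on the same nodes.)

0.8234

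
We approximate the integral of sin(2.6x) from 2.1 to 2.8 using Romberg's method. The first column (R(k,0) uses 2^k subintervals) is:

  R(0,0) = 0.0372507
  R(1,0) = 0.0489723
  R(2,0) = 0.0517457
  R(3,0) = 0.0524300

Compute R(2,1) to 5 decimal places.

0.05267

R(2,1) = 0.0517457 + (0.0517457 − 0.0489723)/3 = 0.0526702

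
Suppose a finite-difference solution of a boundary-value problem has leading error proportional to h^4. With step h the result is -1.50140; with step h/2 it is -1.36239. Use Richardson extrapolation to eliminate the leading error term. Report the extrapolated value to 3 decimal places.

-1.353

The leading error scales as h^4; refining by a factor of 2 reduces it by 2^4 = 16.
Extrapolated value = (16·A(h/2) − A(h)) / (16 − 1)
= (16·(-1.36239) − (-1.50140)) / 15
= -20.29684 / 15 = -1.35312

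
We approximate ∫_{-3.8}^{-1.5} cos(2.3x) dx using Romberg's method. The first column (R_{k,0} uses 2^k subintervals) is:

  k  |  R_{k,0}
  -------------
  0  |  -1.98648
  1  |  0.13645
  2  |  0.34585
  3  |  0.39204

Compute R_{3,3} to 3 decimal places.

0.407

R_{1,1} = (4·0.13645 − (-1.98648)) / 3 = 0.84409
R_{2,1} = 0.34585 + (0.34585 − 0.13645)/3 = 0.41565
R_{3,1} = (4·0.39204 − 0.34585) / 3 = 0.40744
R_{2,2} = (16·0.41565 − 0.84409) / 15 = 0.38709
R_{3,2} = (16·0.40744 − 0.41565) / 15 = 0.40689
R_{3,3} = 0.40689 + (0.40689 − 0.38709)/63 = 0.40720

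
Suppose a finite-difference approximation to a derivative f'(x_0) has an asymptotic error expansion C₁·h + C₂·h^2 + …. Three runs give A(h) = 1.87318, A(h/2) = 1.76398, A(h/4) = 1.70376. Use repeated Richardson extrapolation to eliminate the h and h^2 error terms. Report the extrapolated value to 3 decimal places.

1.640

First eliminate the h term (factor 2^1 = 2):
  B₁ = (2·1.76398 − 1.87318)/1 = 1.65478
  B₂ = (2·1.70376 − 1.76398)/1 = 1.64354
Then eliminate the h^2 term (factor 2^2 = 4):
  (4·1.64354 − 1.65478)/3 = 1.63979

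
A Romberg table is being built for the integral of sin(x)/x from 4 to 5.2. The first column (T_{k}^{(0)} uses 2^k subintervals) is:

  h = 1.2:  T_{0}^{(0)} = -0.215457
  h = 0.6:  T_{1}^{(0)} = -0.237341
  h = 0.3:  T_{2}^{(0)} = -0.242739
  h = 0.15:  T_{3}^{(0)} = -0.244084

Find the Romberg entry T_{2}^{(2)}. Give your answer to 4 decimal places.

Richardson extrapolation on the trapezoidal column (denominator 4−1=3):
T_{1}^{(1)} = (4·(-0.237341) − (-0.215457)) / 3 = -0.244636
T_{2}^{(1)} = -0.242739 + (-0.242739 − (-0.237341))/3 = -0.244538
T_{2}^{(2)} = (16·(-0.244538) − (-0.244636)) / 15 = -0.244531

-0.2445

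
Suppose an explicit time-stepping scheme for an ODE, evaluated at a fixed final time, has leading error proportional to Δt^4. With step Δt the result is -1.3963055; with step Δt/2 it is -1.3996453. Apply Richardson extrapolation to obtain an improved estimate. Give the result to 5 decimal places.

-1.39987

Extrapolated value = (16·A(Δt/2) − A(Δt)) / (16 − 1)
= (16·(-1.3996453) − (-1.3963055)) / 15
= -20.9980193 / 15 = -1.3998680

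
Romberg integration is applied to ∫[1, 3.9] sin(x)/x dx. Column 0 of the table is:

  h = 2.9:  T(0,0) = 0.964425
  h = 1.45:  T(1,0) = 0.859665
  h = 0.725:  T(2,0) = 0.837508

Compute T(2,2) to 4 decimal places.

0.8305

T(1,1) = (4·0.859665 − 0.964425) / 3 = 0.824745
T(2,1) = 0.837508 + (0.837508 − 0.859665)/3 = 0.830122
T(2,2) = (16·0.830122 − 0.824745) / 15 = 0.830480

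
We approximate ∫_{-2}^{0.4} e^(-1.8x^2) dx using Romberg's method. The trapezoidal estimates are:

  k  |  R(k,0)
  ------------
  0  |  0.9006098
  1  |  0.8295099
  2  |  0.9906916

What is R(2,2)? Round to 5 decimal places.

Richardson extrapolation on the trapezoidal column (denominator 4−1=3):
R(1,1) = (4·0.8295099 − 0.9006098) / 3 = 0.8058099
R(2,1) = 0.9906916 + (0.9906916 − 0.8295099)/3 = 1.0444188
R(2,2) = 1.0444188 + (1.0444188 − 0.8058099)/15 = 1.0603261
(Column j=1 coincides with Simpson's rule on the same nodes.)

1.06033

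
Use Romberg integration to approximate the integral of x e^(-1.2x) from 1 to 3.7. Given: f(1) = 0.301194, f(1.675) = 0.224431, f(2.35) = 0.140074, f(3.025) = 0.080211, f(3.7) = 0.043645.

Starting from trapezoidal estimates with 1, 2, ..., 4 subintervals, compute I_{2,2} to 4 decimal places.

I_{0,0} (trapezoid, 1 panel, h=2.7000): 0.465533
I_{1,0} (trapezoid, 2 panels, h=1.3500): 0.421866
I_{2,0} (trapezoid, 4 panels, h=0.6750): 0.416566
I_{1,1} = 0.421866 + (0.421866 − 0.465533)/3 = 0.407310
I_{2,1} = 0.416566 + (0.416566 − 0.421866)/3 = 0.414799
I_{2,2} = 0.414799 + (0.414799 − 0.407310)/15 = 0.415298

0.4153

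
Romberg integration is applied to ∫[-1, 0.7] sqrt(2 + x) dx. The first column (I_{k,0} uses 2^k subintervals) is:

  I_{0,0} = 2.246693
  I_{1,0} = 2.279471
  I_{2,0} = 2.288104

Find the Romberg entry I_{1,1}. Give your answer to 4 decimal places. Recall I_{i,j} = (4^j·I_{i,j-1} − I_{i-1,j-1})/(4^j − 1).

I_{1,1} = 2.279471 + (2.279471 − 2.246693)/3 = 2.290397
(Column j=1 coincides with Simpson's rule on the same nodes.)

2.2904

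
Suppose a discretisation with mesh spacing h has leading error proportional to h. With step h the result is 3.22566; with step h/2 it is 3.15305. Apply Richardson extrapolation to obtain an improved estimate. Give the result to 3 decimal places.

3.080

The leading error scales as h; refining by a factor of 2 reduces it by 2^1 = 2.
Extrapolated value = (2·A(h/2) − A(h)) / (2 − 1)
= (2·3.15305 − 3.22566) / 1
= 3.08044 / 1 = 3.08044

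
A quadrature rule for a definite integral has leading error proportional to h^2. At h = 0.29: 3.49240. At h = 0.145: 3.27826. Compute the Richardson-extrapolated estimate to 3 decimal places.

3.207

The leading error scales as h^2; refining by a factor of 2 reduces it by 2^2 = 4.
Extrapolated value = (4·A(h/2) − A(h)) / (4 − 1)
= (4·3.27826 − 3.49240) / 3
= 9.62064 / 3 = 3.20688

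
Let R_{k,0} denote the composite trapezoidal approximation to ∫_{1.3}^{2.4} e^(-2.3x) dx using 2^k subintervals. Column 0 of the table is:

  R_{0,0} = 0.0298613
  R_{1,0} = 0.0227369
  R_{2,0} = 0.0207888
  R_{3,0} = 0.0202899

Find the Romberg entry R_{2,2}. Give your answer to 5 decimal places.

0.02012

R_{1,1} = (4·0.0227369 − 0.0298613) / 3 = 0.0203621
R_{2,1} = (4·0.0207888 − 0.0227369) / 3 = 0.0201394
R_{2,2} = 0.0201394 + (0.0201394 − 0.0203621)/15 = 0.0201246
(Column j=1 coincides with Simpson's rule on the same nodes.)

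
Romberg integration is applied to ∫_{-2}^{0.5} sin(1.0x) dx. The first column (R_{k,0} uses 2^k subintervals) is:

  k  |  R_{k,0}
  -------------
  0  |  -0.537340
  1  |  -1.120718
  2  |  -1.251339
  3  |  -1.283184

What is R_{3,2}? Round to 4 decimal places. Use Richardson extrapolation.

R_{2,1} = -1.251339 + (-1.251339 − (-1.120718))/3 = -1.294879
R_{3,1} = -1.283184 + (-1.283184 − (-1.251339))/3 = -1.293799
R_{3,2} = (16·(-1.293799) − (-1.294879)) / 15 = -1.293727

-1.2937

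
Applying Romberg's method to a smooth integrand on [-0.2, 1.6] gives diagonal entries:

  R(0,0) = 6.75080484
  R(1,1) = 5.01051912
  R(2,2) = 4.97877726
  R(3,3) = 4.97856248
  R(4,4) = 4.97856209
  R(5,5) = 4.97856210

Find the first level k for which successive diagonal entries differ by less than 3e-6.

|R(1,1) − R(0,0)| = 1.74028572 ≥ 3e-6
|R(2,2) − R(1,1)| = 0.03174186 ≥ 3e-6
|R(3,3) − R(2,2)| = 0.00021478 ≥ 3e-6
|R(4,4) − R(3,3)| = 0.00000039 < 3e-6

k = 4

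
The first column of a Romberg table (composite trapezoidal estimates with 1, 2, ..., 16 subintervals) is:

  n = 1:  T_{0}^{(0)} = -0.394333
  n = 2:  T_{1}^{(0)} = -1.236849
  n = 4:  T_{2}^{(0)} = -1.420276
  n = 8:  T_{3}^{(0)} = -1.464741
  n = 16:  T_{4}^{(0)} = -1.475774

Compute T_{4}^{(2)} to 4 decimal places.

-1.4794

Richardson extrapolation on the trapezoidal column (denominator 4−1=3):
T_{3}^{(1)} = (4·(-1.464741) − (-1.420276)) / 3 = -1.479563
T_{4}^{(1)} = -1.475774 + (-1.475774 − (-1.464741))/3 = -1.479452
T_{4}^{(2)} = -1.479452 + (-1.479452 − (-1.479563))/15 = -1.479445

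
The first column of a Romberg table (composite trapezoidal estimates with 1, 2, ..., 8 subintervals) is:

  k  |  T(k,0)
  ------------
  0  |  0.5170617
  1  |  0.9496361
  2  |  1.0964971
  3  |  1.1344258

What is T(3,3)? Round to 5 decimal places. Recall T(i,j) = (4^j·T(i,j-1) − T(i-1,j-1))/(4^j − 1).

1.14715

Richardson extrapolation on the trapezoidal column (denominator 4−1=3):
T(1,1) = (4·0.9496361 − 0.5170617) / 3 = 1.0938276
T(2,1) = 1.0964971 + (1.0964971 − 0.9496361)/3 = 1.1454508
T(3,1) = (4·1.1344258 − 1.0964971) / 3 = 1.1470687
T(2,2) = (16·1.1454508 − 1.0938276) / 15 = 1.1488923
T(3,2) = (16·1.1470687 − 1.1454508) / 15 = 1.1471766
T(3,3) = (64·1.1471766 − 1.1488923) / 63 = 1.1471494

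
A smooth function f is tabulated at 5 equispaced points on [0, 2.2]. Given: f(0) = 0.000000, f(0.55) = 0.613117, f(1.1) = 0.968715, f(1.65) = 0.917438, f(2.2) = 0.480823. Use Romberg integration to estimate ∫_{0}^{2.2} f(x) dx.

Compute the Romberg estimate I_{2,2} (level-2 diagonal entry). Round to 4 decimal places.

1.5637

I_{0,0} (trapezoid, 1 panel, h=2.2000): 0.528905
I_{1,0} (trapezoid, 2 panels, h=1.1000): 1.330039
I_{2,0} (trapezoid, 4 panels, h=0.5500): 1.506825
I_{1,1} = 1.330039 + (1.330039 − 0.528905)/3 = 1.597084
I_{2,1} = 1.506825 + (1.506825 − 1.330039)/3 = 1.565754
I_{2,2} = 1.565754 + (1.565754 − 1.597084)/15 = 1.563665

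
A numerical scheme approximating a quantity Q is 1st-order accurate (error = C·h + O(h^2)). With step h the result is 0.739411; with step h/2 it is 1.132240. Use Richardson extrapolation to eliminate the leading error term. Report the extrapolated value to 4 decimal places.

1.5251

Extrapolated value = (2·A(h/2) − A(h)) / (2 − 1)
= (2·1.132240 − 0.739411) / 1
= 1.525069 / 1 = 1.525069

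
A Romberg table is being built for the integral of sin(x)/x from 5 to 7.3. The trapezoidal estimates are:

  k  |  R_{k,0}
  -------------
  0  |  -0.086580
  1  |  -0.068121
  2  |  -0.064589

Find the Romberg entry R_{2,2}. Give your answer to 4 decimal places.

-0.0635

R_{1,1} = (4·(-0.068121) − (-0.086580)) / 3 = -0.061968
R_{2,1} = -0.064589 + (-0.064589 − (-0.068121))/3 = -0.063412
R_{2,2} = (16·(-0.063412) − (-0.061968)) / 15 = -0.063508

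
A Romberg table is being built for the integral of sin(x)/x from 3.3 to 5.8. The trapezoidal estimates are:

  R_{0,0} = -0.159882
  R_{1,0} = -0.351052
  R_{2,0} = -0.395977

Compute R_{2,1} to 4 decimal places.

-0.4110

R_{2,1} = -0.395977 + (-0.395977 − (-0.351052))/3 = -0.410952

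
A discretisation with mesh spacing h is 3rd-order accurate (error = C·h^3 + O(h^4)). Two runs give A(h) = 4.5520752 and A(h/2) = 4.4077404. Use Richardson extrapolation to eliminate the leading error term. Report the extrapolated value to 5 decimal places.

The leading error scales as h^3; refining by a factor of 2 reduces it by 2^3 = 8.
Extrapolated value = (8·A(h/2) − A(h)) / (8 − 1)
= (8·4.4077404 − 4.5520752) / 7
= 30.7098480 / 7 = 4.3871211

4.38712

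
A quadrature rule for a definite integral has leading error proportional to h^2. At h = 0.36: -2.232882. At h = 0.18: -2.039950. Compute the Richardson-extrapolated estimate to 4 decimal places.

-1.9756

Extrapolated value = (4·A(h/2) − A(h)) / (4 − 1)
= (4·(-2.039950) − (-2.232882)) / 3
= -5.926918 / 3 = -1.975639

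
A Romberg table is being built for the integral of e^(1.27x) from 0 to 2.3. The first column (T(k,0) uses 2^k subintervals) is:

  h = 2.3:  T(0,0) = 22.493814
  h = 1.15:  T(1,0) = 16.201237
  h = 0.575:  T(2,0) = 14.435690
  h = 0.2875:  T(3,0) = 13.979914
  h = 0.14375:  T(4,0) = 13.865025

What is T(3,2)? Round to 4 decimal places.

T(2,1) = (4·14.435690 − 16.201237) / 3 = 13.847174
T(3,1) = 13.979914 + (13.979914 − 14.435690)/3 = 13.827989
T(3,2) = (16·13.827989 − 13.847174) / 15 = 13.826710
(Column j=1 coincides with Simpson's rule on the same nodes.)

13.8267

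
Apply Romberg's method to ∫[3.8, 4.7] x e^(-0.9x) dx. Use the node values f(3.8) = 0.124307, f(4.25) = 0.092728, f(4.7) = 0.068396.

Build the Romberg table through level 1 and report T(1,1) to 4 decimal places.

T(0,0) (trapezoid, 1 panel, h=0.9000): 0.086716
T(1,0) (trapezoid, 2 panels, h=0.4500): 0.085086
T(1,1) = 0.085086 + (0.085086 − 0.086716)/3 = 0.084543

0.0845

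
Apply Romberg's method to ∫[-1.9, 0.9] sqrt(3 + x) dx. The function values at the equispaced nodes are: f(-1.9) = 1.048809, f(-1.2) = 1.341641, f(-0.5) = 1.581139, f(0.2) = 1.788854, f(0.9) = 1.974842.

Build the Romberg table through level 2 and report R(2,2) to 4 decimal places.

4.3654

R(0,0) (trapezoid, 1 panel, h=2.8000): 4.233111
R(1,0) (trapezoid, 2 panels, h=1.4000): 4.330150
R(2,0) (trapezoid, 4 panels, h=0.7000): 4.356422
R(1,1) = 4.330150 + (4.330150 − 4.233111)/3 = 4.362496
R(2,1) = 4.356422 + (4.356422 − 4.330150)/3 = 4.365179
R(2,2) = 4.365179 + (4.365179 − 4.362496)/15 = 4.365358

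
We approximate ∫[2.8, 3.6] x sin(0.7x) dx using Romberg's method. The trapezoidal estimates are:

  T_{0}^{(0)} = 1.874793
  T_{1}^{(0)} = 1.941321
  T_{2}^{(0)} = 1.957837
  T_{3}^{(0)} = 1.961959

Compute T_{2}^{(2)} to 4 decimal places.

1.9633

Richardson extrapolation on the trapezoidal column (denominator 4−1=3):
T_{1}^{(1)} = 1.941321 + (1.941321 − 1.874793)/3 = 1.963497
T_{2}^{(1)} = 1.957837 + (1.957837 − 1.941321)/3 = 1.963342
T_{2}^{(2)} = (16·1.963342 − 1.963497) / 15 = 1.963332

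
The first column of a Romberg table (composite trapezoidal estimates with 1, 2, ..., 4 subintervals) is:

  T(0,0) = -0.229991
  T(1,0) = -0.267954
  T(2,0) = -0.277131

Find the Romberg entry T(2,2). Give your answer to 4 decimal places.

T(1,1) = (4·(-0.267954) − (-0.229991)) / 3 = -0.280608
T(2,1) = -0.277131 + (-0.277131 − (-0.267954))/3 = -0.280190
T(2,2) = -0.280190 + (-0.280190 − (-0.280608))/15 = -0.280162

-0.2802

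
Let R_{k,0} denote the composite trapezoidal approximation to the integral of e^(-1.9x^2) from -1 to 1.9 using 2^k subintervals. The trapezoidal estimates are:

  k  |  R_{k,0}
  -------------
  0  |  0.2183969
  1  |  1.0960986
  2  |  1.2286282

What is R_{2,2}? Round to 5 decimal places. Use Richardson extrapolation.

1.26508

Richardson extrapolation on the trapezoidal column (denominator 4−1=3):
R_{1,1} = (4·1.0960986 − 0.2183969) / 3 = 1.3886658
R_{2,1} = (4·1.2286282 − 1.0960986) / 3 = 1.2728047
R_{2,2} = 1.2728047 + (1.2728047 − 1.3886658)/15 = 1.2650806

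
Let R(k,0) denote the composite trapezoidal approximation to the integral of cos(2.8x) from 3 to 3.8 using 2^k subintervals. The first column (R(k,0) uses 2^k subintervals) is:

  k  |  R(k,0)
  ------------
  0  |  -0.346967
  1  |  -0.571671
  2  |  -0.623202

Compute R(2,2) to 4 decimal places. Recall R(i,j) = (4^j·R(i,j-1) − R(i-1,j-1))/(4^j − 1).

-0.6400

Richardson extrapolation on the trapezoidal column (denominator 4−1=3):
R(1,1) = -0.571671 + (-0.571671 − (-0.346967))/3 = -0.646572
R(2,1) = (4·(-0.623202) − (-0.571671)) / 3 = -0.640379
R(2,2) = (16·(-0.640379) − (-0.646572)) / 15 = -0.639966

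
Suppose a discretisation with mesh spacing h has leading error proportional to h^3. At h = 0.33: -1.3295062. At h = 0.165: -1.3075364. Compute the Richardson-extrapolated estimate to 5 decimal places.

Extrapolated value = (8·A(h/2) − A(h)) / (8 − 1)
= (8·(-1.3075364) − (-1.3295062)) / 7
= -9.1307850 / 7 = -1.3043979

-1.30440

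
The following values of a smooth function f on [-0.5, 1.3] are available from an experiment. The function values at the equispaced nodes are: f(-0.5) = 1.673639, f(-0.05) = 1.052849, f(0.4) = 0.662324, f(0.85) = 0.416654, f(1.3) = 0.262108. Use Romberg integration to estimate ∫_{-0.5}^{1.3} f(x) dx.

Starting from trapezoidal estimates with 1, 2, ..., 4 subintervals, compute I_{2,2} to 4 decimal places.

I_{0,0} (trapezoid, 1 panel, h=1.8000): 1.742172
I_{1,0} (trapezoid, 2 panels, h=0.9000): 1.467178
I_{2,0} (trapezoid, 4 panels, h=0.4500): 1.394865
I_{1,1} = 1.467178 + (1.467178 − 1.742172)/3 = 1.375513
I_{2,1} = 1.394865 + (1.394865 − 1.467178)/3 = 1.370761
I_{2,2} = 1.370761 + (1.370761 − 1.375513)/15 = 1.370444

1.3704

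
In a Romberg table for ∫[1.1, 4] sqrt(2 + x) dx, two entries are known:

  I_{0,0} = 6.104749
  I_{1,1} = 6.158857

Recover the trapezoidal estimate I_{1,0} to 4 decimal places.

From I_{1,1} = (4·I_{1,0} − I_{0,0})/3, solve for I_{1,0}:
4·I_{1,0} = 3·6.158857 + 6.104749 = 24.581320
I_{1,0} = 6.145330

6.1453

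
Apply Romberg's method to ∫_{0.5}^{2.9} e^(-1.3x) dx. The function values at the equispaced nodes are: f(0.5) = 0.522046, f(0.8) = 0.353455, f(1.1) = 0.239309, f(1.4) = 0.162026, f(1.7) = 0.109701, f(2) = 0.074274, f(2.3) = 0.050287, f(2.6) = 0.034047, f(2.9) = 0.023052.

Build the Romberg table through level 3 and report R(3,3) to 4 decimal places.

0.3838

R(0,0) (trapezoid, 1 panel, h=2.4000): 0.654118
R(1,0) (trapezoid, 2 panels, h=1.2000): 0.458700
R(2,0) (trapezoid, 4 panels, h=0.6000): 0.403108
R(3,0) (trapezoid, 8 panels, h=0.3000): 0.388694
R(1,1) = 0.458700 + (0.458700 − 0.654118)/3 = 0.393561
R(2,1) = 0.403108 + (0.403108 − 0.458700)/3 = 0.384577
R(3,1) = 0.388694 + (0.388694 − 0.403108)/3 = 0.383889
R(2,2) = 0.384577 + (0.384577 − 0.393561)/15 = 0.383978
R(3,2) = 0.383889 + (0.383889 − 0.384577)/15 = 0.383843
R(3,3) = 0.383843 + (0.383843 − 0.383978)/63 = 0.383841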